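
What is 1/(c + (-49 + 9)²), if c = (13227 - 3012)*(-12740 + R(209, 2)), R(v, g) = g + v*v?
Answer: 1/316084345 ≈ 3.1637e-9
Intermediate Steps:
R(v, g) = g + v²
c = 316082745 (c = (13227 - 3012)*(-12740 + (2 + 209²)) = 10215*(-12740 + (2 + 43681)) = 10215*(-12740 + 43683) = 10215*30943 = 316082745)
1/(c + (-49 + 9)²) = 1/(316082745 + (-49 + 9)²) = 1/(316082745 + (-40)²) = 1/(316082745 + 1600) = 1/316084345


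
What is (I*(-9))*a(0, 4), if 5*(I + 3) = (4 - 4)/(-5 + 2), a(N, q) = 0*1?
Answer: 0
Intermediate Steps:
a(N, q) = 0
I = -3 (I = -3 + ((4 - 4)/(-5 + 2))/5 = -3 + (0/(-3))/5 = -3 + (0*(-1/3))/5 = -3 + (1/5)*0 = -3 + 0 = -3)
(I*(-9))*a(0, 4) = -3*(-9)*0 = 27*0 = 0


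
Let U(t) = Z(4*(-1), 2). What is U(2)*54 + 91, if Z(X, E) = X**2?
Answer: 955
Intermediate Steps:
U(t) = 16 (U(t) = (4*(-1))**2 = (-4)**2 = 16)
U(2)*54 + 91 = 16*54 + 91 = 864 + 91 = 955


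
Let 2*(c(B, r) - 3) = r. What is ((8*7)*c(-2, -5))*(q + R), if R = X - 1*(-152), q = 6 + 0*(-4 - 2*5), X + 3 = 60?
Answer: 6020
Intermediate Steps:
X = 57 (X = -3 + 60 = 57)
q = 6 (q = 6 + 0*(-4 - 10) = 6 + 0*(-14) = 6 + 0 = 6)
R = 209 (R = 57 - 1*(-152) = 57 + 152 = 209)
c(B, r) = 3 + r/2
((8*7)*c(-2, -5))*(q + R) = ((8*7)*(3 + (½)*(-5)))*(6 + 209) = (56*(3 - 5/2))*215 = (56*(½))*215 = 28*215 = 6020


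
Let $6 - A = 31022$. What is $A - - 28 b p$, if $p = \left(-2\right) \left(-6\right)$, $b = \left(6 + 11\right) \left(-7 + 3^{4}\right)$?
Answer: $391672$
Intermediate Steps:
$A = -31016$ ($A = 6 - 31022 = -31016$)
$b = 1258$ ($b = 17 \left(-7 + 81\right) = 17 \cdot 74 = 1258$)
$p = 12$
$A - - 28 b p = -31016 - \left(-28\right) 1258 \cdot 12 = -31016 - \left(-35224\right) 12 = -31016 - -422688 = -31016 + 422688 = 391672$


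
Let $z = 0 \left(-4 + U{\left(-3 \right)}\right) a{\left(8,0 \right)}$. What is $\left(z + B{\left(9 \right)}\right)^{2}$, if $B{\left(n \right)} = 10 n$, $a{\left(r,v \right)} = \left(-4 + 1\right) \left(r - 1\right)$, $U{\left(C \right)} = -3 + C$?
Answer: $8100$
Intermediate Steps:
$a{\left(r,v \right)} = 3 - 3 r$ ($a{\left(r,v \right)} = - 3 \left(-1 + r\right) = 3 - 3 r$)
$z = 0$ ($z = 0 \left(-4 - 6\right) \left(3 - 24\right) = 0 \left(-10\right) \left(-21\right) = 0 \left(-21\right) = 0$)
$\left(z + B{\left(9 \right)}\right)^{2} = \left(0 + 10 \cdot 9\right)^{2} = \left(0 + 90\right)^{2} = 90^{2} = 8100$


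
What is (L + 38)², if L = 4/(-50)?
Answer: 898704/625 ≈ 1437.9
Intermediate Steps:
L = -2/25 (L = 4*(-1/50) = -2/25 ≈ -0.080000)
(L + 38)² = (-2/25 + 38)² = (948/25)² = 898704/625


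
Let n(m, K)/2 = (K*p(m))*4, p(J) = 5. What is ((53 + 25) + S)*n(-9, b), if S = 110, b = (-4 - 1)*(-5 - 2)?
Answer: 263200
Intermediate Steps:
b = 35 (b = -5*(-7) = 35)
n(m, K) = 40*K (n(m, K) = 2*((K*5)*4) = 2*((5*K)*4) = 2*(20*K) = 40*K)
((53 + 25) + S)*n(-9, b) = ((53 + 25) + 110)*(40*35) = (78 + 110)*1400 = 188*1400 = 263200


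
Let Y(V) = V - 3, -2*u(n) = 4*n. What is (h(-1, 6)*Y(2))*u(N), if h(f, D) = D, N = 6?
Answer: 72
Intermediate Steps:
u(n) = -2*n
Y(V) = -3 + V
(h(-1, 6)*Y(2))*u(N) = (6*(-3 + 2))*(-2*6) = (6*(-1))*(-12) = -6*(-12) = 72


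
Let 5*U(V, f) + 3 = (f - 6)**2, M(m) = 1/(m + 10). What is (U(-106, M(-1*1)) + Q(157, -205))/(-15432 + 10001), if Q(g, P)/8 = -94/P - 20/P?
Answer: -179078/90181755 ≈ -0.0019857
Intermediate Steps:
M(m) = 1/(10 + m)
Q(g, P) = -912/P (Q(g, P) = 8*(-94/P - 20/P) = 8*(-114/P) = -912/P)
U(V, f) = -3/5 + (-6 + f)**2/5 (U(V, f) = -3/5 + (f - 6)**2/5 = -3/5 + (-6 + f)**2/5)
(U(-106, M(-1*1)) + Q(157, -205))/(-15432 + 10001) = ((-3/5 + (-6 + 1/(10 - 1*1))**2/5) - 912/(-205))/(-15432 + 10001) = ((-3/5 + (-6 + 1/(10 - 1))**2/5) - 912*(-1/205))/(-5431) = ((-3/5 + (-6 + 1/9)**2/5) + 912/205)*(-1/5431) = ((-3/5 + (-53/9)**2/5) + 912/205)*(-1/5431) = ((-3/5 + (1/5)*(2809/81)) + 912/205)*(-1/5431) = ((-3/5 + 2809/405) + 912/205)*(-1/5431) = (2566/405 + 912/205)*(-1/5431) = (179078/16605)*(-1/5431) = -179078/90181755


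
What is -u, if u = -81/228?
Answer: 27/76 ≈ 0.35526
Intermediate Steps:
u = -27/76 (u = -81*1/228 = -27/76 ≈ -0.35526)
-u = -1*(-27/76) = 27/76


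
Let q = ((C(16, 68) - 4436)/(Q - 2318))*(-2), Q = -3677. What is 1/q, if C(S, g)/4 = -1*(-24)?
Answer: -1199/1736 ≈ -0.69067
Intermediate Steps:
C(S, g) = 96 (C(S, g) = 4*(-1*(-24)) = 4*24 = 96)
q = -1736/1199 (q = ((96 - 4436)/(-3677 - 2318))*(-2) = -4340/(-5995)*(-2) = -4340*(-1/5995)*(-2) = (868/1199)*(-2) = -1736/1199 ≈ -1.4479)
1/q = 1/(-1736/1199) = -1199/1736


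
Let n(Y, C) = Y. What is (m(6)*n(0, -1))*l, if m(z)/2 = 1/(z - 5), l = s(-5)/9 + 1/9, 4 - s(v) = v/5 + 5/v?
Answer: 0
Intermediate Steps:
s(v) = 4 - 5/v - v/5 (s(v) = 4 - (v/5 + 5/v) = 4 - (5/v + v/5) = 4 + (-5/v - v/5) = 4 - 5/v - v/5)
l = 7/9 (l = (4 - 5/(-5) - ⅕*(-5))/9 + 1/9 = (4 - 5*(-⅕) + 1)*(⅑) + 1*(⅑) = (4 + 1 + 1)*(⅑) + ⅑ = 6*(⅑) + ⅑ = ⅔ + ⅑ = 7/9 ≈ 0.77778)
m(z) = 2/(-5 + z) (m(z) = 2/(z - 5) = 2/(-5 + z))
(m(6)*n(0, -1))*l = ((2/(-5 + 6))*0)*(7/9) = ((2/1)*0)*(7/9) = ((2*1)*0)*(7/9) = (2*0)*(7/9) = 0*(7/9) = 0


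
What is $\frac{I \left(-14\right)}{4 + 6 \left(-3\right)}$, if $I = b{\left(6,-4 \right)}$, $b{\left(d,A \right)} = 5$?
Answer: $5$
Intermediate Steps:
$I = 5$
$\frac{I \left(-14\right)}{4 + 6 \left(-3\right)} = \frac{5 \left(-14\right)}{4 + 6 \left(-3\right)} = - \frac{70}{4 - 18} = - \frac{70}{-14} = \left(-70\right) \left(- \frac{1}{14}\right) = 5$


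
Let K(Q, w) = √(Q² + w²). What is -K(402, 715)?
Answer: -√672829 ≈ -820.26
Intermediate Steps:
-K(402, 715) = -√(402² + 715²) = -√(161604 + 511225) = -√672829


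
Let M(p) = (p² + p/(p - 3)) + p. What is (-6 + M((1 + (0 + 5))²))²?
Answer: 213101604/121 ≈ 1.7612e+6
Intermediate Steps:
M(p) = p + p² + p/(-3 + p) (M(p) = (p² + p/(-3 + p)) + p = p + p² + p/(-3 + p))
(-6 + M((1 + (0 + 5))²))² = (-6 + (1 + (0 + 5))²*(-2 + ((1 + (0 + 5))²)² - 2*(1 + (0 + 5))²)/(-3 + (1 + (0 + 5))²))² = (-6 + (1 + 5)²*(-2 + ((1 + 5)²)² - 2*(1 + 5)²)/(-3 + (1 + 5)²))² = (-6 + 6²*(-2 + (6²)² - 2*6²)/(-3 + 6²))² = (-6 + 36*(-2 + 36² - 2*36)/(-3 + 36))² = (-6 + 36*(-2 + 1296 - 72)/33)² = (-6 + 36*(1/33)*1222)² = (-6 + 14664/11)² = (14598/11)² = 213101604/121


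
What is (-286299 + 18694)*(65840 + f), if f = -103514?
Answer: 10081750770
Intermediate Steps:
(-286299 + 18694)*(65840 + f) = (-286299 + 18694)*(65840 - 103514) = -267605*(-37674) = 10081750770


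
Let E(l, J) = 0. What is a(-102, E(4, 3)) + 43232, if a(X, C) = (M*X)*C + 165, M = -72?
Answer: 43397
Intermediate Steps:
a(X, C) = 165 - 72*C*X (a(X, C) = (-72*X)*C + 165 = -72*C*X + 165 = 165 - 72*C*X)
a(-102, E(4, 3)) + 43232 = (165 - 72*0*(-102)) + 43232 = (165 + 0) + 43232 = 165 + 43232 = 43397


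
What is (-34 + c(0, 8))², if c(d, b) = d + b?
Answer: 676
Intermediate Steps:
c(d, b) = b + d
(-34 + c(0, 8))² = (-34 + (8 + 0))² = (-34 + 8)² = (-26)² = 676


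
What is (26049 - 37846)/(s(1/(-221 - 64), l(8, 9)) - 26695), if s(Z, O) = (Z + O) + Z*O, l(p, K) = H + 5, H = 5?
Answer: 3362145/7605236 ≈ 0.44208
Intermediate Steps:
l(p, K) = 10 (l(p, K) = 5 + 5 = 10)
s(Z, O) = O + Z + O*Z (s(Z, O) = (O + Z) + O*Z = O + Z + O*Z)
(26049 - 37846)/(s(1/(-221 - 64), l(8, 9)) - 26695) = (26049 - 37846)/((10 + 1/(-221 - 64) + 10/(-221 - 64)) - 26695) = -11797/((10 + 1/(-285) + 10/(-285)) - 26695) = -11797/((10 - 1/285 + 10*(-1/285)) - 26695) = -11797/((10 - 1/285 - 2/57) - 26695) = -11797/(2839/285 - 26695) = -11797/(-7605236/285) = -11797*(-285/7605236) = 3362145/7605236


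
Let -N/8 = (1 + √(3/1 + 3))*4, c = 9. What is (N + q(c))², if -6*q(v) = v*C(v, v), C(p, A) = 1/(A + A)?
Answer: 1032961/144 + 6160*√6/3 ≈ 12203.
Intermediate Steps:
C(p, A) = 1/(2*A)
q(v) = -1/12 (q(v) = -v*1/(2*v)/6 = -⅙*½ = -1/12)
N = -32 - 32*√6 (N = -8*(1 + √(3/1 + 3))*4 = -8*(1 + √(3*1 + 3))*4 = -8*(1 + √(3 + 3))*4 = -8*(1 + √6)*4 = -8*(4 + 4*√6) = -32 - 32*√6 ≈ -110.38)
(N + q(c))² = ((-32 - 32*√6) - 1/12)² = (-385/12 - 32*√6)²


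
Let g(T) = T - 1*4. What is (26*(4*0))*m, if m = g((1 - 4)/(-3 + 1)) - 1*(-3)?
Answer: 0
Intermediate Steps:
g(T) = -4 + T (g(T) = T - 4 = -4 + T)
m = ½ (m = (-4 + (1 - 4)/(-3 + 1)) - 1*(-3) = (-4 - 3/(-2)) + 3 = (-4 - 3*(-½)) + 3 = (-4 + 3/2) + 3 = -5/2 + 3 = ½ ≈ 0.50000)
(26*(4*0))*m = (26*(4*0))*(½) = (26*0)*(½) = 0*(½) = 0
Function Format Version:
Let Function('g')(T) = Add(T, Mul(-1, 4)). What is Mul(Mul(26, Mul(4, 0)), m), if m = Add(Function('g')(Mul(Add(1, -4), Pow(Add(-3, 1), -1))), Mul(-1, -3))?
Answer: 0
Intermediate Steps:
Function('g')(T) = Add(-4, T) (Function('g')(T) = Add(T, -4) = Add(-4, T))
m = Rational(1, 2) (m = Add(Add(-4, Mul(Add(1, -4), Pow(Add(-3, 1), -1))), Mul(-1, -3)) = Add(Add(-4, Mul(-3, Pow(-2, -1))), 3) = Add(Add(-4, Mul(-3, Rational(-1, 2))), 3) = Add(Add(-4, Rational(3, 2)), 3) = Add(Rational(-5, 2), 3) = Rational(1, 2) ≈ 0.50000)
Mul(Mul(26, Mul(4, 0)), m) = Mul(Mul(26, Mul(4, 0)), Rational(1, 2)) = Mul(Mul(26, 0), Rational(1, 2)) = Mul(0, Rational(1, 2)) = 0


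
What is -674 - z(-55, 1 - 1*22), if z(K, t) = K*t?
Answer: -1829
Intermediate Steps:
-674 - z(-55, 1 - 1*22) = -674 - (-55)*(1 - 1*22) = -674 - (-55)*(1 - 22) = -674 - (-55)*(-21) = -674 - 1*1155 = -674 - 1155 = -1829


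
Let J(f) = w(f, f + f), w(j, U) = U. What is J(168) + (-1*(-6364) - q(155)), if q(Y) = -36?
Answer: 6736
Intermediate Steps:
J(f) = 2*f (J(f) = f + f = 2*f)
J(168) + (-1*(-6364) - q(155)) = 2*168 + (-1*(-6364) - 1*(-36)) = 336 + (6364 + 36) = 336 + 6400 = 6736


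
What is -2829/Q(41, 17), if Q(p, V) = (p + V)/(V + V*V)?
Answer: -432837/29 ≈ -14925.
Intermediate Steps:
Q(p, V) = (V + p)/(V + V**2)
-2829/Q(41, 17) = -2829*17*(1 + 17)/(17 + 41) = -2829/((1/17)*58/18) = -2829/((1/17)*(1/18)*58) = -2829/29/153 = -2829*153/29 = -432837/29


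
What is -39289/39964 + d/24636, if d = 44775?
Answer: 34227679/41023046 ≈ 0.83435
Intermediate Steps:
-39289/39964 + d/24636 = -39289/39964 + 44775/24636 = -39289*1/39964 + 44775*(1/24636) = -39289/39964 + 14925/8212 = 34227679/41023046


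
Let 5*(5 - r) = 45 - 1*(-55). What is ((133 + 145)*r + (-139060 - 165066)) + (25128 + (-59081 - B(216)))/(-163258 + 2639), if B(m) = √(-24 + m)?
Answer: -49518161271/160619 + 8*√3/160619 ≈ -3.0830e+5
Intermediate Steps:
r = -15 (r = 5 - (45 - 1*(-55))/5 = 5 - (45 + 55)/5 = 5 - ⅕*100 = 5 - 20 = -15)
((133 + 145)*r + (-139060 - 165066)) + (25128 + (-59081 - B(216)))/(-163258 + 2639) = ((133 + 145)*(-15) + (-139060 - 165066)) + (25128 + (-59081 - √(-24 + 216)))/(-163258 + 2639) = (278*(-15) - 304126) + (25128 + (-59081 - √192))/(-160619) = (-4170 - 304126) + (25128 + (-59081 - 8*√3))*(-1/160619) = -308296 + (25128 + (-59081 - 8*√3))*(-1/160619) = -308296 + (-33953 - 8*√3)*(-1/160619) = -308296 + (33953/160619 + 8*√3/160619) = -49518161271/160619 + 8*√3/160619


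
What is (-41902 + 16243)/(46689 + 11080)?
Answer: -25659/57769 ≈ -0.44417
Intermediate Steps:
(-41902 + 16243)/(46689 + 11080) = -25659/57769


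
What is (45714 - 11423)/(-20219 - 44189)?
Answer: -34291/64408 ≈ -0.53240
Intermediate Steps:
(45714 - 11423)/(-20219 - 44189) = 34291/(-64408) = 34291*(-1/64408) = -34291/64408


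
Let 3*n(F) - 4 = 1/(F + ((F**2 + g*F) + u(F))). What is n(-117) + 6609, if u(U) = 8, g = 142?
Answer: 20055751/3034 ≈ 6610.3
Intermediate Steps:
n(F) = 4/3 + 1/(3*(8 + F**2 + 143*F)) (n(F) = 4/3 + 1/(3*(F + ((F**2 + 142*F) + 8))) = 4/3 + 1/(3*(F + (8 + F**2 + 142*F))) = 4/3 + 1/(3*(8 + F**2 + 143*F)))
n(-117) + 6609 = (33 + 4*(-117)**2 + 572*(-117))/(3*(8 + (-117)**2 + 143*(-117))) + 6609 = (33 + 4*13689 - 66924)/(3*(8 + 13689 - 16731)) + 6609 = (1/3)*(33 + 54756 - 66924)/(-3034) + 6609 = (1/3)*(-1/3034)*(-12135) + 6609 = 4045/3034 + 6609 = 20055751/3034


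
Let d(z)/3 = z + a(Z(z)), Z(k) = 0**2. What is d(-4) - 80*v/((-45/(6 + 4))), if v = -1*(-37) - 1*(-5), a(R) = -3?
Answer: 2177/3 ≈ 725.67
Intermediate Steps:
Z(k) = 0
v = 42 (v = 37 + 5 = 42)
d(z) = -9 + 3*z (d(z) = 3*(z - 3) = 3*(-3 + z) = -9 + 3*z)
d(-4) - 80*v/((-45/(6 + 4))) = (-9 + 3*(-4)) - 3360/((-45/(6 + 4))) = (-9 - 12) - 3360/((-45/(10*1))) = -21 - 3360/((-45/10)) = -21 - 3360/((-45*1/10)) = -21 - 3360/(-9/2) = -21 - 3360*(-2)/9 = -21 - 80*(-28/3) = -21 + 2240/3 = 2177/3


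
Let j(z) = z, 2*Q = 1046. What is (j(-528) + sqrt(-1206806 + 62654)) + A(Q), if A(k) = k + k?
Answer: 518 + 6*I*sqrt(31782) ≈ 518.0 + 1069.7*I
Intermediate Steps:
Q = 523 (Q = (1/2)*1046 = 523)
A(k) = 2*k
(j(-528) + sqrt(-1206806 + 62654)) + A(Q) = (-528 + sqrt(-1206806 + 62654)) + 2*523 = (-528 + sqrt(-1144152)) + 1046 = (-528 + 6*I*sqrt(31782)) + 1046 = 518 + 6*I*sqrt(31782)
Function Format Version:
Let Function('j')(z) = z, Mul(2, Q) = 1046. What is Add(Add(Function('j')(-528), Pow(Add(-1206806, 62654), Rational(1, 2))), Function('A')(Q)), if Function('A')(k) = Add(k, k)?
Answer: Add(518, Mul(6, I, Pow(31782, Rational(1, 2)))) ≈ Add(518.00, Mul(1069.7, I))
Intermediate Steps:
Q = 523 (Q = Mul(Rational(1, 2), 1046) = 523)
Function('A')(k) = Mul(2, k)
Add(Add(Function('j')(-528), Pow(Add(-1206806, 62654), Rational(1, 2))), Function('A')(Q)) = Add(Add(-528, Pow(Add(-1206806, 62654), Rational(1, 2))), Mul(2, 523)) = Add(Add(-528, Pow(-1144152, Rational(1, 2))), 1046) = Add(Add(-528, Mul(6, I, Pow(31782, Rational(1, 2)))), 1046) = Add(518, Mul(6, I, Pow(31782, Rational(1, 2))))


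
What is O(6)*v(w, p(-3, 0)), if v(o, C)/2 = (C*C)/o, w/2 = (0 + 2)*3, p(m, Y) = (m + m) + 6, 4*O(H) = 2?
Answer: 0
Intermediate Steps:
O(H) = ½ (O(H) = (¼)*2 = ½)
p(m, Y) = 6 + 2*m (p(m, Y) = 2*m + 6 = 6 + 2*m)
w = 12 (w = 2*((0 + 2)*3) = 2*(2*3) = 2*6 = 12)
v(o, C) = 2*C²/o (v(o, C) = 2*((C*C)/o) = 2*(C²/o) = 2*C²/o)
O(6)*v(w, p(-3, 0)) = (2*(6 + 2*(-3))²/12)/2 = (2*(6 - 6)²*(1/12))/2 = (2*0²*(1/12))/2 = (2*0*(1/12))/2 = (½)*0 = 0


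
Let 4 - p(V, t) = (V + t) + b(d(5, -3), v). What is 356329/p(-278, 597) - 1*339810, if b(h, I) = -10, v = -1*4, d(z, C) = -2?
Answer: -103998379/305 ≈ -3.4098e+5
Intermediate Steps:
v = -4
p(V, t) = 14 - V - t (p(V, t) = 4 - ((V + t) - 10) = 4 - (-10 + V + t) = 4 + (10 - V - t) = 14 - V - t)
356329/p(-278, 597) - 1*339810 = 356329/(14 - 1*(-278) - 1*597) - 1*339810 = 356329/(14 + 278 - 597) - 339810 = 356329/(-305) - 339810 = 356329*(-1/305) - 339810 = -356329/305 - 339810 = -103998379/305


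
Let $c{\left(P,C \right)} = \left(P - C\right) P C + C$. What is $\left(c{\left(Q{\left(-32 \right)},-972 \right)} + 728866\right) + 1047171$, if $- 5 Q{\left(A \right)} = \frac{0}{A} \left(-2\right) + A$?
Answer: $- \frac{107784143}{25} \approx -4.3114 \cdot 10^{6}$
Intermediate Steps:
$Q{\left(A \right)} = - \frac{A}{5}$ ($Q{\left(A \right)} = - \frac{\frac{0}{A} \left(-2\right) + A}{5} = - \frac{0 \left(-2\right) + A}{5} = - \frac{0 + A}{5} = - \frac{A}{5}$)
$c{\left(P,C \right)} = C + C P \left(P - C\right)$ ($c{\left(P,C \right)} = P \left(P - C\right) C + C = C P \left(P - C\right) + C = C + C P \left(P - C\right)$)
$\left(c{\left(Q{\left(-32 \right)},-972 \right)} + 728866\right) + 1047171 = \left(- 972 \left(1 + \left(\left(- \frac{1}{5}\right) \left(-32\right)\right)^{2} - - 972 \left(\left(- \frac{1}{5}\right) \left(-32\right)\right)\right) + 728866\right) + 1047171 = \left(- 972 \left(1 + \left(\frac{32}{5}\right)^{2} - \left(-972\right) \frac{32}{5}\right) + 728866\right) + 1047171 = \left(- 972 \left(1 + \frac{1024}{25} + \frac{31104}{5}\right) + 728866\right) + 1047171 = \left(\left(-972\right) \frac{156569}{25} + 728866\right) + 1047171 = \left(- \frac{152185068}{25} + 728866\right) + 1047171 = - \frac{133963418}{25} + 1047171 = - \frac{107784143}{25}$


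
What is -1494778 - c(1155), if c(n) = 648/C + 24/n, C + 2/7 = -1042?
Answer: -174948746787/117040 ≈ -1.4948e+6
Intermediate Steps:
C = -7296/7 (C = -2/7 - 1042 = -7296/7 ≈ -1042.3)
c(n) = -189/304 + 24/n (c(n) = 648/(-7296/7) + 24/n = 648*(-7/7296) + 24/n = -189/304 + 24/n)
-1494778 - c(1155) = -1494778 - (-189/304 + 24/1155) = -1494778 - (-189/304 + 24*(1/1155)) = -1494778 - (-189/304 + 8/385) = -1494778 - 1*(-70333/117040) = -1494778 + 70333/117040 = -174948746787/117040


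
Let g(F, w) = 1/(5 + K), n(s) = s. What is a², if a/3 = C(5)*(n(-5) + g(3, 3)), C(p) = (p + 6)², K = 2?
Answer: 152324964/49 ≈ 3.1087e+6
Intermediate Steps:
g(F, w) = ⅐ (g(F, w) = 1/(5 + 2) = 1/7 = ⅐)
C(p) = (6 + p)²
a = -12342/7 (a = 3*((6 + 5)²*(-5 + ⅐)) = 3*(11²*(-34/7)) = 3*(121*(-34/7)) = 3*(-4114/7) = -12342/7 ≈ -1763.1)
a² = (-12342/7)² = 152324964/49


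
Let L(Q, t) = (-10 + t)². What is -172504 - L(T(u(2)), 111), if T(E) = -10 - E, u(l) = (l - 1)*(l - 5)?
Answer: -182705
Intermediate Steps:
u(l) = (-1 + l)*(-5 + l)
-172504 - L(T(u(2)), 111) = -172504 - (-10 + 111)² = -172504 - 1*101² = -172504 - 1*10201 = -172504 - 10201 = -182705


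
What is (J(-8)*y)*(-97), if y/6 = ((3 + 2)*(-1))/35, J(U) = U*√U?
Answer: -9312*I*√2/7 ≈ -1881.3*I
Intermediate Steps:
J(U) = U^(3/2)
y = -6/7 (y = 6*(((3 + 2)*(-1))/35) = 6*((5*(-1))*(1/35)) = 6*(-5*1/35) = 6*(-⅐) = -6/7 ≈ -0.85714)
(J(-8)*y)*(-97) = ((-8)^(3/2)*(-6/7))*(-97) = (-16*I*√2*(-6/7))*(-97) = (96*I*√2/7)*(-97) = -9312*I*√2/7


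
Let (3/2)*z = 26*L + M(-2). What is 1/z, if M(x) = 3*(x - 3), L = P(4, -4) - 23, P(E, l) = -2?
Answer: -3/1330 ≈ -0.0022556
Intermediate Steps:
L = -25 (L = -2 - 23 = -25)
M(x) = -9 + 3*x (M(x) = 3*(-3 + x) = -9 + 3*x)
z = -1330/3 (z = 2*(26*(-25) + (-9 + 3*(-2)))/3 = 2*(-650 + (-9 - 6))/3 = 2*(-650 - 15)/3 = (2/3)*(-665) = -1330/3 ≈ -443.33)
1/z = 1/(-1330/3) = -3/1330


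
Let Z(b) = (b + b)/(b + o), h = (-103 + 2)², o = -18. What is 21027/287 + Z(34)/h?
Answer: 857990587/11710748 ≈ 73.265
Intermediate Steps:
h = 10201 (h = (-101)² = 10201)
Z(b) = 2*b/(-18 + b) (Z(b) = (b + b)/(b - 18) = (2*b)/(-18 + b) = 2*b/(-18 + b))
21027/287 + Z(34)/h = 21027/287 + (2*34/(-18 + 34))/10201 = 21027*(1/287) + (2*34/16)*(1/10201) = 21027/287 + (2*34*(1/16))*(1/10201) = 21027/287 + (17/4)*(1/10201) = 21027/287 + 17/40804 = 857990587/11710748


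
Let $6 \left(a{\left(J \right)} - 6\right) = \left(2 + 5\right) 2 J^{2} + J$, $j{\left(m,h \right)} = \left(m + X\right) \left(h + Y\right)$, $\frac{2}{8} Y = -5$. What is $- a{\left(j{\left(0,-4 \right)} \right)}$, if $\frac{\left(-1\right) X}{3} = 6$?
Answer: $-435534$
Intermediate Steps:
$X = -18$ ($X = \left(-3\right) 6 = -18$)
$Y = -20$ ($Y = 4 \left(-5\right) = -20$)
$j{\left(m,h \right)} = \left(-20 + h\right) \left(-18 + m\right)$ ($j{\left(m,h \right)} = \left(m - 18\right) \left(h - 20\right) = \left(-18 + m\right) \left(-20 + h\right) = \left(-20 + h\right) \left(-18 + m\right)$)
$a{\left(J \right)} = 6 + \frac{J}{6} + \frac{7 J^{2}}{3}$ ($a{\left(J \right)} = 6 + \frac{\left(2 + 5\right) 2 J^{2} + J}{6} = 6 + \frac{7 \cdot 2 J^{2} + J}{6} = 6 + \frac{14 J^{2} + J}{6} = 6 + \frac{J + 14 J^{2}}{6} = 6 + \left(\frac{J}{6} + \frac{7 J^{2}}{3}\right) = 6 + \frac{J}{6} + \frac{7 J^{2}}{3}$)
$- a{\left(j{\left(0,-4 \right)} \right)} = - (6 + \frac{360 - 0 - -72 - 0}{6} + \frac{7 \left(360 - 0 - -72 - 0\right)^{2}}{3}) = - (6 + \frac{360 + 0 + 72 + 0}{6} + \frac{7 \left(360 + 0 + 72 + 0\right)^{2}}{3}) = - (6 + \frac{1}{6} \cdot 432 + \frac{7 \cdot 432^{2}}{3}) = - (6 + 72 + \frac{7}{3} \cdot 186624) = - (6 + 72 + 435456) = \left(-1\right) 435534 = -435534$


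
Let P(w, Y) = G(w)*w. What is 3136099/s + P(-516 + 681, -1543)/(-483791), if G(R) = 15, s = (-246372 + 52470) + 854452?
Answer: 137780146369/29051649550 ≈ 4.7426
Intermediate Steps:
s = 660550 (s = -193902 + 854452 = 660550)
P(w, Y) = 15*w
3136099/s + P(-516 + 681, -1543)/(-483791) = 3136099/660550 + (15*(-516 + 681))/(-483791) = 3136099*(1/660550) + (15*165)*(-1/483791) = 3136099/660550 + 2475*(-1/483791) = 3136099/660550 - 225/43981 = 137780146369/29051649550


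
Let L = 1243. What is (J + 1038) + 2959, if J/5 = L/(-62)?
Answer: 241599/62 ≈ 3896.8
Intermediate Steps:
J = -6215/62 (J = 5*(1243/(-62)) = 5*(1243*(-1/62)) = 5*(-1243/62) = -6215/62 ≈ -100.24)
(J + 1038) + 2959 = (-6215/62 + 1038) + 2959 = 58141/62 + 2959 = 241599/62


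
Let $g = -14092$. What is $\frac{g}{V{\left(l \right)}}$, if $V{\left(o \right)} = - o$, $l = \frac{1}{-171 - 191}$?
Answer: $-5101304$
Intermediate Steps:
$l = - \frac{1}{362}$ ($l = \frac{1}{-362} = - \frac{1}{362} \approx -0.0027624$)
$\frac{g}{V{\left(l \right)}} = - \frac{14092}{\left(-1\right) \left(- \frac{1}{362}\right)} = - 14092 \frac{1}{\frac{1}{362}} = \left(-14092\right) 362 = -5101304$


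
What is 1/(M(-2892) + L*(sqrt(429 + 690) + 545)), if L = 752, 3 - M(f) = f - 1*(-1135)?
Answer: 8575/3516286688 - 47*sqrt(1119)/10548860064 ≈ 2.2896e-6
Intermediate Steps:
M(f) = -1132 - f (M(f) = 3 - (f - 1*(-1135)) = 3 - (f + 1135) = 3 - (1135 + f) = 3 + (-1135 - f) = -1132 - f)
1/(M(-2892) + L*(sqrt(429 + 690) + 545)) = 1/((-1132 - 1*(-2892)) + 752*(sqrt(429 + 690) + 545)) = 1/((-1132 + 2892) + 752*(sqrt(1119) + 545)) = 1/(1760 + 752*(545 + sqrt(1119))) = 1/(1760 + (409840 + 752*sqrt(1119))) = 1/(411600 + 752*sqrt(1119))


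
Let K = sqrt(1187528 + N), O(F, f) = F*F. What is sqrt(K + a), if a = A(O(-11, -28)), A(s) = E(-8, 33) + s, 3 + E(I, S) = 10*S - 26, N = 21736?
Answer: sqrt(422 + 4*sqrt(75579)) ≈ 39.009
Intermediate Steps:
E(I, S) = -29 + 10*S (E(I, S) = -3 + (10*S - 26) = -3 + (-26 + 10*S) = -29 + 10*S)
O(F, f) = F**2
A(s) = 301 + s (A(s) = (-29 + 10*33) + s = (-29 + 330) + s = 301 + s)
K = 4*sqrt(75579) (K = sqrt(1187528 + 21736) = sqrt(1209264) = 4*sqrt(75579) ≈ 1099.7)
a = 422 (a = 301 + (-11)**2 = 301 + 121 = 422)
sqrt(K + a) = sqrt(4*sqrt(75579) + 422) = sqrt(422 + 4*sqrt(75579))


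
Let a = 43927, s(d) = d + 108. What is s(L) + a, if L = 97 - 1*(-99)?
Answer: 44231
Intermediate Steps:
L = 196 (L = 97 + 99 = 196)
s(d) = 108 + d
s(L) + a = (108 + 196) + 43927 = 304 + 43927 = 44231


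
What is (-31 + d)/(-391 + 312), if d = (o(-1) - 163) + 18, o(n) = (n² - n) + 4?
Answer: 170/79 ≈ 2.1519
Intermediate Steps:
o(n) = 4 + n² - n
d = -139 (d = ((4 + (-1)² - 1*(-1)) - 163) + 18 = ((4 + 1 + 1) - 163) + 18 = (6 - 163) + 18 = -157 + 18 = -139)
(-31 + d)/(-391 + 312) = (-31 - 139)/(-391 + 312) = -170/(-79) = -170*(-1/79) = 170/79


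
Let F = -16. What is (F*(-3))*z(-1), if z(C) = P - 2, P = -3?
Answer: -240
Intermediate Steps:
z(C) = -5 (z(C) = -3 - 2 = -5)
(F*(-3))*z(-1) = -16*(-3)*(-5) = 48*(-5) = -240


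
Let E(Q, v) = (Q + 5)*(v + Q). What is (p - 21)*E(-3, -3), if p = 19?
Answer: 24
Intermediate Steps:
E(Q, v) = (5 + Q)*(Q + v)
(p - 21)*E(-3, -3) = (19 - 21)*((-3)² + 5*(-3) + 5*(-3) - 3*(-3)) = -2*(9 - 15 - 15 + 9) = -2*(-12) = 24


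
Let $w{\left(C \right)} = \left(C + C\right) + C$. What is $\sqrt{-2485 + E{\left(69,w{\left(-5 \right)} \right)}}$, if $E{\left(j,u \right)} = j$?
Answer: $4 i \sqrt{151} \approx 49.153 i$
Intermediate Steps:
$w{\left(C \right)} = 3 C$ ($w{\left(C \right)} = 2 C + C = 3 C$)
$\sqrt{-2485 + E{\left(69,w{\left(-5 \right)} \right)}} = \sqrt{-2485 + 69} = \sqrt{-2416} = 4 i \sqrt{151}$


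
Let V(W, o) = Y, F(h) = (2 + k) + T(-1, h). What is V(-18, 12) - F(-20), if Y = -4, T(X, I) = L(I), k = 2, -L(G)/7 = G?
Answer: -148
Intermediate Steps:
L(G) = -7*G
T(X, I) = -7*I
F(h) = 4 - 7*h (F(h) = (2 + 2) - 7*h = 4 - 7*h)
V(W, o) = -4
V(-18, 12) - F(-20) = -4 - (4 - 7*(-20)) = -4 - (4 + 140) = -4 - 1*144 = -4 - 144 = -148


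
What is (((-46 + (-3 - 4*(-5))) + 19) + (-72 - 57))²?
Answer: 19321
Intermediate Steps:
(((-46 + (-3 - 4*(-5))) + 19) + (-72 - 57))² = (((-46 + (-3 + 20)) + 19) - 129)² = (((-46 + 17) + 19) - 129)² = ((-29 + 19) - 129)² = (-10 - 129)² = (-139)² = 19321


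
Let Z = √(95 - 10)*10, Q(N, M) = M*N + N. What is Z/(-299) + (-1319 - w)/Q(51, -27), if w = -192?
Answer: 1127/1326 - 10*√85/299 ≈ 0.54158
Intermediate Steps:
Q(N, M) = N + M*N
Z = 10*√85 (Z = √85*10 = 10*√85 ≈ 92.195)
Z/(-299) + (-1319 - w)/Q(51, -27) = (10*√85)/(-299) + (-1319 - 1*(-192))/((51*(1 - 27))) = (10*√85)*(-1/299) + (-1319 + 192)/((51*(-26))) = -10*√85/299 - 1127/(-1326) = -10*√85/299 - 1127*(-1/1326) = -10*√85/299 + 1127/1326 = 1127/1326 - 10*√85/299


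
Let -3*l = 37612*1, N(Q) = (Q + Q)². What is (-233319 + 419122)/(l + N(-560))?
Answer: 557409/3725588 ≈ 0.14962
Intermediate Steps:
N(Q) = 4*Q² (N(Q) = (2*Q)² = 4*Q²)
l = -37612/3 ≈ -12537.
(-233319 + 419122)/(l + N(-560)) = (-233319 + 419122)/(-37612/3 + 4*(-560)²) = 185803/(-37612/3 + 4*313600) = 185803/(-37612/3 + 1254400) = 185803/(3725588/3) = 185803*(3/3725588) = 557409/3725588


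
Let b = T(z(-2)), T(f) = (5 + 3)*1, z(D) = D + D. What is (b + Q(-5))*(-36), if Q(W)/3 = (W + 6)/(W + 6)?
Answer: -396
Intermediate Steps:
z(D) = 2*D
T(f) = 8 (T(f) = 8*1 = 8)
b = 8
Q(W) = 3 (Q(W) = 3*((W + 6)/(W + 6)) = 3*((6 + W)/(6 + W)) = 3*1 = 3)
(b + Q(-5))*(-36) = (8 + 3)*(-36) = 11*(-36) = -396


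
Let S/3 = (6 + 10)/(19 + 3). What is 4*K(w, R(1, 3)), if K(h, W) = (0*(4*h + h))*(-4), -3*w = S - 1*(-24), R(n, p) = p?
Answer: 0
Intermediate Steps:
S = 24/11 (S = 3*((6 + 10)/(19 + 3)) = 3*(16/22) = 3*(16*(1/22)) = 3*(8/11) = 24/11 ≈ 2.1818)
w = -96/11 (w = -(24/11 - 1*(-24))/3 = -(24/11 + 24)/3 = -⅓*288/11 = -96/11 ≈ -8.7273)
K(h, W) = 0 (K(h, W) = (0*(5*h))*(-4) = 0*(-4) = 0)
4*K(w, R(1, 3)) = 4*0 = 0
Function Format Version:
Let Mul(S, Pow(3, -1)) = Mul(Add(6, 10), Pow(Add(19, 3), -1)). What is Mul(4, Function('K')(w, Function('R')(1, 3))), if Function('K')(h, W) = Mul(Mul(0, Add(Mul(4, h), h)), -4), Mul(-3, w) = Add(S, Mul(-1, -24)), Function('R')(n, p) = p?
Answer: 0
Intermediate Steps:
S = Rational(24, 11) (S = Mul(3, Mul(Add(6, 10), Pow(Add(19, 3), -1))) = Mul(3, Mul(16, Pow(22, -1))) = Mul(3, Mul(16, Rational(1, 22))) = Mul(3, Rational(8, 11)) = Rational(24, 11) ≈ 2.1818)
w = Rational(-96, 11) (w = Mul(Rational(-1, 3), Add(Rational(24, 11), Mul(-1, -24))) = Mul(Rational(-1, 3), Add(Rational(24, 11), 24)) = Mul(Rational(-1, 3), Rational(288, 11)) = Rational(-96, 11) ≈ -8.7273)
Function('K')(h, W) = 0 (Function('K')(h, W) = Mul(Mul(0, Mul(5, h)), -4) = Mul(0, -4) = 0)
Mul(4, Function('K')(w, Function('R')(1, 3))) = Mul(4, 0) = 0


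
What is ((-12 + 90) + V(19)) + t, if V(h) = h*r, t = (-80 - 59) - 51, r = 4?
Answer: -36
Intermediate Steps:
t = -190 (t = -139 - 51 = -190)
V(h) = 4*h (V(h) = h*4 = 4*h)
((-12 + 90) + V(19)) + t = ((-12 + 90) + 4*19) - 190 = (78 + 76) - 190 = 154 - 190 = -36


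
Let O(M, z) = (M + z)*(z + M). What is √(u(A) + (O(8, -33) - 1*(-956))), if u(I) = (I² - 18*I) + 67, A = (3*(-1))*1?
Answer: √1711 ≈ 41.364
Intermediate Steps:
O(M, z) = (M + z)² (O(M, z) = (M + z)*(M + z) = (M + z)²)
A = -3 (A = -3*1 = -3)
u(I) = 67 + I² - 18*I
√(u(A) + (O(8, -33) - 1*(-956))) = √((67 + (-3)² - 18*(-3)) + ((8 - 33)² - 1*(-956))) = √((67 + 9 + 54) + ((-25)² + 956)) = √(130 + (625 + 956)) = √(130 + 1581) = √1711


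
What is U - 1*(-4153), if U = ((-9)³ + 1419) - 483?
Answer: 4360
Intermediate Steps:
U = 207 (U = (-729 + 1419) - 483 = 690 - 483 = 207)
U - 1*(-4153) = 207 - 1*(-4153) = 207 + 4153 = 4360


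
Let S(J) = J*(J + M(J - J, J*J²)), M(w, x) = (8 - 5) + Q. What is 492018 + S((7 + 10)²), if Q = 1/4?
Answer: 2305913/4 ≈ 5.7648e+5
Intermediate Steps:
Q = ¼ ≈ 0.25000
M(w, x) = 13/4 (M(w, x) = (8 - 5) + ¼ = 3 + ¼ = 13/4)
S(J) = J*(13/4 + J) (S(J) = J*(J + 13/4) = J*(13/4 + J))
492018 + S((7 + 10)²) = 492018 + (7 + 10)²*(13 + 4*(7 + 10)²)/4 = 492018 + (¼)*17²*(13 + 4*17²) = 492018 + (¼)*289*(13 + 4*289) = 492018 + (¼)*289*(13 + 1156) = 492018 + (¼)*289*1169 = 492018 + 337841/4 = 2305913/4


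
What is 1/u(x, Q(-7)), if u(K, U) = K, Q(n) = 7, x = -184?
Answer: -1/184 ≈ -0.0054348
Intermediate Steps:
1/u(x, Q(-7)) = 1/(-184) = -1/184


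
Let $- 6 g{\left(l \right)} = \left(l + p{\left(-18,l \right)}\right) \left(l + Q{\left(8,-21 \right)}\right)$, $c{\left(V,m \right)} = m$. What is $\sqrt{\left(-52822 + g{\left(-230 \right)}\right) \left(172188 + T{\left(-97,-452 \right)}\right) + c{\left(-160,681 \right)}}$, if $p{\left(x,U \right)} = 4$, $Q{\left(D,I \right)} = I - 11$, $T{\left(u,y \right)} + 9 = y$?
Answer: $\frac{i \sqrt{96891114903}}{3} \approx 1.0376 \cdot 10^{5} i$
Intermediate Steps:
$T{\left(u,y \right)} = -9 + y$
$Q{\left(D,I \right)} = -11 + I$
$g{\left(l \right)} = - \frac{\left(-32 + l\right) \left(4 + l\right)}{6}$ ($g{\left(l \right)} = - \frac{\left(l + 4\right) \left(l - 32\right)}{6} = - \frac{\left(4 + l\right) \left(l - 32\right)}{6} = - \frac{\left(4 + l\right) \left(-32 + l\right)}{6} = - \frac{\left(-32 + l\right) \left(4 + l\right)}{6}$)
$\sqrt{\left(-52822 + g{\left(-230 \right)}\right) \left(172188 + T{\left(-97,-452 \right)}\right) + c{\left(-160,681 \right)}} = \sqrt{\left(-52822 + \left(\frac{64}{3} - \frac{\left(-230\right)^{2}}{6} + \frac{14}{3} \left(-230\right)\right)\right) \left(172188 - 461\right) + 681} = \sqrt{\left(-52822 - \frac{29606}{3}\right) \left(172188 - 461\right) + 681} = \sqrt{\left(-52822 - \frac{29606}{3}\right) 171727 + 681} = \sqrt{\left(- \frac{188072}{3}\right) 171727 + 681} = \sqrt{- \frac{32297040344}{3} + 681} = \sqrt{- \frac{32297038301}{3}} = \frac{i \sqrt{96891114903}}{3}$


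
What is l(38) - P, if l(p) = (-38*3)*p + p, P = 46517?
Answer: -50811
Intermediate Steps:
l(p) = -113*p (l(p) = -114*p + p = -113*p)
l(38) - P = -113*38 - 1*46517 = -4294 - 46517 = -50811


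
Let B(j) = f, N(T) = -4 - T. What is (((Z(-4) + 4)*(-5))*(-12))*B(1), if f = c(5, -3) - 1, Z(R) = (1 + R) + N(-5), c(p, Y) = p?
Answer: 480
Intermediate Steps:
Z(R) = 2 + R (Z(R) = (1 + R) + (-4 - 1*(-5)) = (1 + R) + (-4 + 5) = (1 + R) + 1 = 2 + R)
f = 4 (f = 5 - 1 = 4)
B(j) = 4
(((Z(-4) + 4)*(-5))*(-12))*B(1) = ((((2 - 4) + 4)*(-5))*(-12))*4 = (((-2 + 4)*(-5))*(-12))*4 = ((2*(-5))*(-12))*4 = -10*(-12)*4 = 120*4 = 480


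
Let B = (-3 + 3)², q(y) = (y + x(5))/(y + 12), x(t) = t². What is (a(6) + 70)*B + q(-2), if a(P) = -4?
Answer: 23/10 ≈ 2.3000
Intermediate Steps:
q(y) = (25 + y)/(12 + y) (q(y) = (y + 5²)/(y + 12) = (y + 25)/(12 + y) = (25 + y)/(12 + y))
B = 0 (B = 0² = 0)
(a(6) + 70)*B + q(-2) = (-4 + 70)*0 + (25 - 2)/(12 - 2) = 66*0 + 23/10 = 0 + (⅒)*23 = 0 + 23/10 = 23/10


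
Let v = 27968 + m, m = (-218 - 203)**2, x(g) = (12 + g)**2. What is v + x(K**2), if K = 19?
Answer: 344338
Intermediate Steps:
m = 177241 (m = (-421)**2 = 177241)
v = 205209 (v = 27968 + 177241 = 205209)
v + x(K**2) = 205209 + (12 + 19**2)**2 = 205209 + (12 + 361)**2 = 205209 + 373**2 = 205209 + 139129 = 344338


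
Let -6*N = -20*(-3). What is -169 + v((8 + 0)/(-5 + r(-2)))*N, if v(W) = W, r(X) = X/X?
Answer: -149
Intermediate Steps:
r(X) = 1
N = -10 (N = -(-10)*(-3)/3 = -1/6*60 = -10)
-169 + v((8 + 0)/(-5 + r(-2)))*N = -169 + ((8 + 0)/(-5 + 1))*(-10) = -169 + (8/(-4))*(-10) = -169 + (8*(-1/4))*(-10) = -169 - 2*(-10) = -169 + 20 = -149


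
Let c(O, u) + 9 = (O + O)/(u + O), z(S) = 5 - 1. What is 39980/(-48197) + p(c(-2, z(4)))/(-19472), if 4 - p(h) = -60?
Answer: -48848448/58655749 ≈ -0.83280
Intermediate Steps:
z(S) = 4
c(O, u) = -9 + 2*O/(O + u) (c(O, u) = -9 + (O + O)/(u + O) = -9 + (2*O)/(O + u) = -9 + 2*O/(O + u))
p(h) = 64 (p(h) = 4 - 1*(-60) = 4 + 60 = 64)
39980/(-48197) + p(c(-2, z(4)))/(-19472) = 39980/(-48197) + 64/(-19472) = 39980*(-1/48197) + 64*(-1/19472) = -39980/48197 - 4/1217 = -48848448/58655749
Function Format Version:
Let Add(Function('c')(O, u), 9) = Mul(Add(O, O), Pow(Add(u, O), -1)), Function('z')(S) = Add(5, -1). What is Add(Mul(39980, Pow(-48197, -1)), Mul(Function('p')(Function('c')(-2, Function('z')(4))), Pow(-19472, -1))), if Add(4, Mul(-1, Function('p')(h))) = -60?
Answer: Rational(-48848448, 58655749) ≈ -0.83280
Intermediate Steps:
Function('z')(S) = 4
Function('c')(O, u) = Add(-9, Mul(2, O, Pow(Add(O, u), -1))) (Function('c')(O, u) = Add(-9, Mul(Add(O, O), Pow(Add(u, O), -1))) = Add(-9, Mul(Mul(2, O), Pow(Add(O, u), -1))) = Add(-9, Mul(2, O, Pow(Add(O, u), -1))))
Function('p')(h) = 64 (Function('p')(h) = Add(4, Mul(-1, -60)) = Add(4, 60) = 64)
Add(Mul(39980, Pow(-48197, -1)), Mul(Function('p')(Function('c')(-2, Function('z')(4))), Pow(-19472, -1))) = Add(Mul(39980, Pow(-48197, -1)), Mul(64, Pow(-19472, -1))) = Add(Mul(39980, Rational(-1, 48197)), Mul(64, Rational(-1, 19472))) = Add(Rational(-39980, 48197), Rational(-4, 1217)) = Rational(-48848448, 58655749)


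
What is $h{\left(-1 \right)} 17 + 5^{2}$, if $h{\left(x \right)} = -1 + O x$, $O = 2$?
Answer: $-26$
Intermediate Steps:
$h{\left(x \right)} = -1 + 2 x$
$h{\left(-1 \right)} 17 + 5^{2} = \left(-1 + 2 \left(-1\right)\right) 17 + 5^{2} = \left(-1 - 2\right) 17 + 25 = \left(-3\right) 17 + 25 = -51 + 25 = -26$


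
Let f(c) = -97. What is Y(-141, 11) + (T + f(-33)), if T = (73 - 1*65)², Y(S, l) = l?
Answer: -22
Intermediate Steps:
T = 64 (T = (73 - 65)² = 8² = 64)
Y(-141, 11) + (T + f(-33)) = 11 + (64 - 97) = 11 - 33 = -22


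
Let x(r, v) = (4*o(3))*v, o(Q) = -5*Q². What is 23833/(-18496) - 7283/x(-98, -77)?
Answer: -116257937/64088640 ≈ -1.8140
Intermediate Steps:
x(r, v) = -180*v (x(r, v) = (4*(-5*3²))*v = (4*(-5*9))*v = (4*(-45))*v = -180*v)
23833/(-18496) - 7283/x(-98, -77) = 23833/(-18496) - 7283/((-180*(-77))) = 23833*(-1/18496) - 7283/13860 = -23833/18496 - 7283*1/13860 = -23833/18496 - 7283/13860 = -116257937/64088640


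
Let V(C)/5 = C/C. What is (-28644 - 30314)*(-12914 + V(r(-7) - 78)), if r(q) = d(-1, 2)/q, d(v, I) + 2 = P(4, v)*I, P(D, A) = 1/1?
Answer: 761088822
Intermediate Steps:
P(D, A) = 1
d(v, I) = -2 + I (d(v, I) = -2 + 1*I = -2 + I)
r(q) = 0 (r(q) = (-2 + 2)/q = 0/q = 0)
V(C) = 5 (V(C) = 5*(C/C) = 5*1 = 5)
(-28644 - 30314)*(-12914 + V(r(-7) - 78)) = (-28644 - 30314)*(-12914 + 5) = -58958*(-12909) = 761088822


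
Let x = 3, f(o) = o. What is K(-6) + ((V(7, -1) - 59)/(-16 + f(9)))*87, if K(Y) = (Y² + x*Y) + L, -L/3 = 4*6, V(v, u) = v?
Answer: 4146/7 ≈ 592.29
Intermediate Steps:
L = -72 (L = -12*6 = -3*24 = -72)
K(Y) = -72 + Y² + 3*Y (K(Y) = (Y² + 3*Y) - 72 = -72 + Y² + 3*Y)
K(-6) + ((V(7, -1) - 59)/(-16 + f(9)))*87 = (-72 + (-6)² + 3*(-6)) + ((7 - 59)/(-16 + 9))*87 = (-72 + 36 - 18) - 52/(-7)*87 = -54 - 52*(-⅐)*87 = -54 + (52/7)*87 = -54 + 4524/7 = 4146/7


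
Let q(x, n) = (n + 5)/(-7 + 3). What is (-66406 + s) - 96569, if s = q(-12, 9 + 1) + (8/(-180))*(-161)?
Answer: -29334887/180 ≈ -1.6297e+5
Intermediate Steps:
q(x, n) = -5/4 - n/4 (q(x, n) = (5 + n)/(-4) = (5 + n)*(-¼) = -5/4 - n/4)
s = 613/180 (s = (-5/4 - (9 + 1)/4) + (8/(-180))*(-161) = (-5/4 - ¼*10) + (8*(-1/180))*(-161) = (-5/4 - 5/2) - 2/45*(-161) = -15/4 + 322/45 = 613/180 ≈ 3.4056)
(-66406 + s) - 96569 = (-66406 + 613/180) - 96569 = -11952467/180 - 96569 = -29334887/180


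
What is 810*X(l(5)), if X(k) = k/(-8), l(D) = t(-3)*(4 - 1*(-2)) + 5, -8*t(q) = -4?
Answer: -810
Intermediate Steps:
t(q) = 1/2 (t(q) = -1/8*(-4) = 1/2)
l(D) = 8 (l(D) = (4 - 1*(-2))/2 + 5 = (4 + 2)/2 + 5 = (1/2)*6 + 5 = 3 + 5 = 8)
X(k) = -k/8
810*X(l(5)) = 810*(-1/8*8) = 810*(-1) = -810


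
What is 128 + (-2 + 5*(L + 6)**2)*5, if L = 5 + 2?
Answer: 4343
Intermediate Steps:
L = 7
128 + (-2 + 5*(L + 6)**2)*5 = 128 + (-2 + 5*(7 + 6)**2)*5 = 128 + (-2 + 5*13**2)*5 = 128 + (-2 + 5*169)*5 = 128 + (-2 + 845)*5 = 128 + 843*5 = 128 + 4215 = 4343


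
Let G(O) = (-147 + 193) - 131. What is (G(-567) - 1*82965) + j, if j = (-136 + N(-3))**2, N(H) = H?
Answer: -63729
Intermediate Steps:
G(O) = -85 (G(O) = 46 - 131 = -85)
j = 19321 (j = (-136 - 3)**2 = (-139)**2 = 19321)
(G(-567) - 1*82965) + j = (-85 - 1*82965) + 19321 = (-85 - 82965) + 19321 = -83050 + 19321 = -63729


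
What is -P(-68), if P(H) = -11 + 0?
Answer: 11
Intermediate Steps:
P(H) = -11
-P(-68) = -1*(-11) = 11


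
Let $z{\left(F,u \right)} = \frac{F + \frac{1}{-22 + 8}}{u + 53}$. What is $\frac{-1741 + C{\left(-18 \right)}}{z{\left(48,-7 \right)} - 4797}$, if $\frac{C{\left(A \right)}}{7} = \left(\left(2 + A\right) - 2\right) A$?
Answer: $- \frac{339388}{3088597} \approx -0.10988$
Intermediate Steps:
$C{\left(A \right)} = 7 A^{2}$ ($C{\left(A \right)} = 7 \left(\left(2 + A\right) - 2\right) A = 7 A A = 7 A^{2}$)
$z{\left(F,u \right)} = \frac{- \frac{1}{14} + F}{53 + u}$ ($z{\left(F,u \right)} = \frac{F + \frac{1}{-14}}{53 + u} = \frac{F - \frac{1}{14}}{53 + u} = \frac{- \frac{1}{14} + F}{53 + u}$)
$\frac{-1741 + C{\left(-18 \right)}}{z{\left(48,-7 \right)} - 4797} = \frac{-1741 + 7 \left(-18\right)^{2}}{\frac{- \frac{1}{14} + 48}{53 - 7} - 4797} = \frac{-1741 + 7 \cdot 324}{\frac{1}{46} \cdot \frac{671}{14} - 4797} = \frac{-1741 + 2268}{\frac{1}{46} \cdot \frac{671}{14} - 4797} = \frac{527}{\frac{671}{644} - 4797} = \frac{527}{- \frac{3088597}{644}} = 527 \left(- \frac{644}{3088597}\right) = - \frac{339388}{3088597}$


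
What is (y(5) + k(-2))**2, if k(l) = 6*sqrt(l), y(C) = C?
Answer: -47 + 60*I*sqrt(2) ≈ -47.0 + 84.853*I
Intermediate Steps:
(y(5) + k(-2))**2 = (5 + 6*sqrt(-2))**2 = (5 + 6*(I*sqrt(2)))**2 = (5 + 6*I*sqrt(2))**2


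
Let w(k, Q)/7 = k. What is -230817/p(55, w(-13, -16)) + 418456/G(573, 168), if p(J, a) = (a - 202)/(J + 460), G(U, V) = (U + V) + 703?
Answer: 2260157603/5567 ≈ 4.0599e+5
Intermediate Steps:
w(k, Q) = 7*k
G(U, V) = 703 + U + V
p(J, a) = (-202 + a)/(460 + J)
-230817/p(55, w(-13, -16)) + 418456/G(573, 168) = -230817*(460 + 55)/(-202 + 7*(-13)) + 418456/(703 + 573 + 168) = -230817*515/(-202 - 91) + 418456/1444 = -230817/((1/515)*(-293)) + 418456*(1/1444) = -230817/(-293/515) + 5506/19 = -230817*(-515/293) + 5506/19 = 118870755/293 + 5506/19 = 2260157603/5567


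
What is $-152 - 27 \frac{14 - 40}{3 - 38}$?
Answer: $- \frac{6022}{35} \approx -172.06$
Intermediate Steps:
$-152 - 27 \frac{14 - 40}{3 - 38} = -152 - 27 \left(- \frac{26}{-35}\right) = -152 - 27 \left(\left(-26\right) \left(- \frac{1}{35}\right)\right) = -152 - \frac{702}{35} = - \frac{6022}{35}$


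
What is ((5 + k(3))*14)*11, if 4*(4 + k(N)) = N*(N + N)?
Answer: 847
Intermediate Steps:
k(N) = -4 + N²/2 (k(N) = -4 + (N*(N + N))/4 = -4 + (N*(2*N))/4 = -4 + (2*N²)/4 = -4 + N²/2)
((5 + k(3))*14)*11 = ((5 + (-4 + (½)*3²))*14)*11 = ((5 + (-4 + (½)*9))*14)*11 = ((5 + (-4 + 9/2))*14)*11 = ((5 + ½)*14)*11 = ((11/2)*14)*11 = 77*11 = 847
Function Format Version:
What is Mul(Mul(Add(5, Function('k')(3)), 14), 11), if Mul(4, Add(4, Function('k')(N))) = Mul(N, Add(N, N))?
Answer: 847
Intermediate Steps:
Function('k')(N) = Add(-4, Mul(Rational(1, 2), Pow(N, 2))) (Function('k')(N) = Add(-4, Mul(Rational(1, 4), Mul(N, Add(N, N)))) = Add(-4, Mul(Rational(1, 4), Mul(N, Mul(2, N)))) = Add(-4, Mul(Rational(1, 4), Mul(2, Pow(N, 2)))) = Add(-4, Mul(Rational(1, 2), Pow(N, 2))))
Mul(Mul(Add(5, Function('k')(3)), 14), 11) = Mul(Mul(Add(5, Add(-4, Mul(Rational(1, 2), Pow(3, 2)))), 14), 11) = Mul(Mul(Add(5, Add(-4, Mul(Rational(1, 2), 9))), 14), 11) = Mul(Mul(Add(5, Add(-4, Rational(9, 2))), 14), 11) = Mul(Mul(Add(5, Rational(1, 2)), 14), 11) = Mul(Mul(Rational(11, 2), 14), 11) = Mul(77, 11) = 847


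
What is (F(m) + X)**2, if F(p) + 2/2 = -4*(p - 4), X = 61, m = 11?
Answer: 1024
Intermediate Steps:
F(p) = 15 - 4*p (F(p) = -1 - 4*(p - 4) = -1 - 4*(-4 + p) = -1 + (16 - 4*p) = 15 - 4*p)
(F(m) + X)**2 = ((15 - 4*11) + 61)**2 = ((15 - 44) + 61)**2 = (-29 + 61)**2 = 32**2 = 1024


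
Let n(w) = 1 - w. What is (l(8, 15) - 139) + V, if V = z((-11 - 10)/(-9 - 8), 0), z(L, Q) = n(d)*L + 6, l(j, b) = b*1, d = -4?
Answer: -1901/17 ≈ -111.82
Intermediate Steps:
l(j, b) = b
z(L, Q) = 6 + 5*L (z(L, Q) = (1 - 1*(-4))*L + 6 = (1 + 4)*L + 6 = 5*L + 6 = 6 + 5*L)
V = 207/17 (V = 6 + 5*((-11 - 10)/(-9 - 8)) = 6 + 5*(-21/(-17)) = 6 + 5*(-21*(-1/17)) = 6 + 5*(21/17) = 6 + 105/17 = 207/17 ≈ 12.176)
(l(8, 15) - 139) + V = (15 - 139) + 207/17 = -124 + 207/17 = -1901/17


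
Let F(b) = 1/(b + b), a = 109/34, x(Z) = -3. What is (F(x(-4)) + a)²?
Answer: 24025/2601 ≈ 9.2368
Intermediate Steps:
a = 109/34 (a = 109*(1/34) = 109/34 ≈ 3.2059)
F(b) = 1/(2*b)
(F(x(-4)) + a)² = ((½)/(-3) + 109/34)² = ((½)*(-⅓) + 109/34)² = (-⅙ + 109/34)² = (155/51)² = 24025/2601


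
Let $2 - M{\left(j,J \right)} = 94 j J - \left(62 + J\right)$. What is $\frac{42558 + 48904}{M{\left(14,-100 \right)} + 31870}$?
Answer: $\frac{45731}{81717} \approx 0.55963$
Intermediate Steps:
$M{\left(j,J \right)} = 64 + J - 94 J j$ ($M{\left(j,J \right)} = 2 - \left(94 j J - \left(62 + J\right)\right) = 2 - \left(94 J j - \left(62 + J\right)\right) = 2 - \left(-62 - J + 94 J j\right) = 2 + \left(62 + J - 94 J j\right) = 64 + J - 94 J j$)
$\frac{42558 + 48904}{M{\left(14,-100 \right)} + 31870} = \frac{42558 + 48904}{\left(64 - 100 - \left(-9400\right) 14\right) + 31870} = \frac{91462}{\left(64 - 100 + 131600\right) + 31870} = \frac{91462}{131564 + 31870} = \frac{91462}{163434} = 91462 \cdot \frac{1}{163434} = \frac{45731}{81717}$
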